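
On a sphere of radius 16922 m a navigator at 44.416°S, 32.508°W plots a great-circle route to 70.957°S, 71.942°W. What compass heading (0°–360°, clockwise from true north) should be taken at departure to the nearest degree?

With φ₁ = -0.7752, φ₂ = -1.2384, Δλ = -0.6883 rad, the forward-azimuth formula gives
θ = atan2( sin Δλ cos φ₂ , cos φ₁ sin φ₂ − sin φ₁ cos φ₂ cos Δλ ) = atan2(-0.2072, -0.4988) = -157.44°.
Adding 360° brings this into [0°, 360°): 203°.

203°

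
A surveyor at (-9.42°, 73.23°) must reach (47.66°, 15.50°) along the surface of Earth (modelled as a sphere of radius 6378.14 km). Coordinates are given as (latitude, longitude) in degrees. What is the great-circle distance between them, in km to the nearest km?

With latitudes φ₁ = -9.420°, φ₂ = 47.660° and longitude difference Δλ = -57.730°:
Haversine: a = sin²(Δφ/2) + cos φ₁ cos φ₂ sin²(Δλ/2) = 0.2283 + (0.9865)(0.6735)(0.2330) = 0.38311.
Central angle c = 2·arcsin(√a) = 1.33484 rad.
Distance = R·c = 6378.14 × 1.3348 ≈ 8514 km.

8514 km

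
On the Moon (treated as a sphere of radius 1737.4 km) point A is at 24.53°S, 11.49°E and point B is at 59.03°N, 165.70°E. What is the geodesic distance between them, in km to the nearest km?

4277 km

In radians: φ₁ = -0.4281, φ₂ = 1.0303, Δλ = 154.210° = 2.6915 rad.
cos c = sin φ₁ sin φ₂ + cos φ₁ cos φ₂ cos Δλ = (-0.4152)(0.8574) + (0.9097)(0.5146)(-0.9004) = -0.77750,
so c = arccos(-0.77750) = 2.46147 rad.
Distance = R·c = 1737.4 × 2.4615 ≈ 4277 km.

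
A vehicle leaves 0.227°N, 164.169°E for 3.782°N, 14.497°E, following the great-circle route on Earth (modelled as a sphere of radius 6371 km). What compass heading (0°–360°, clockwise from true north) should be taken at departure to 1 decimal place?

277.8°

With φ₁ = 0.0040, φ₂ = 0.0660, Δλ = -2.6123 rad, the forward-azimuth formula gives
θ = atan2( sin Δλ cos φ₂ , cos φ₁ sin φ₂ − sin φ₁ cos φ₂ cos Δλ ) = atan2(-0.5038, 0.0694) = -82.16°.
Adding 360° brings this into [0°, 360°): 277.8°.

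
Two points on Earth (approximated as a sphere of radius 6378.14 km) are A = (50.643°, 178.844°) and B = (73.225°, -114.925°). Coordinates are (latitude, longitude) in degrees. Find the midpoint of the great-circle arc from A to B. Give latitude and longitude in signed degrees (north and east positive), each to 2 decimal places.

65.31°, -161.77°

The central angle between A and B is δ = 0.6197 rad.
With f = 0.5, the slerp weights are sin((1−f)δ)/sin δ = 0.5250 and sin(fδ)/sin δ = 0.5250.
Weighted sum of the unit vectors: (0.5250)·(-0.6340,0.0128,0.7732) + (0.5250)·(-0.1216,-0.2617,0.9574) = (-0.3967, -0.1307, 0.9086).
Converting back: φ = atan2(z, √(x²+y²)) = 65.31°, λ = atan2(y, x) = -161.77°.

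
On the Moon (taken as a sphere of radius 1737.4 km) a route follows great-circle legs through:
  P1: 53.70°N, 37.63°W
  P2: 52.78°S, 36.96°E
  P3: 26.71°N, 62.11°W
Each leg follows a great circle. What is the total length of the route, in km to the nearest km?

Leg P1→P2: central angle 2.1491 rad, distance 3733.9 km.
Leg P2→P3: central angle 2.0299 rad, distance 3526.7 km.
Total: 3733.9 + 3526.7 ≈ 7261 km.

7261 km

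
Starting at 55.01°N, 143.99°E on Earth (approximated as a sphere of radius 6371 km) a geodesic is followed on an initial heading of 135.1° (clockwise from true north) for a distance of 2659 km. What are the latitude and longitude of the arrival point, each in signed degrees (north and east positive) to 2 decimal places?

Angular distance δ = d/R = 2659/6371 = 0.41736 rad; initial bearing θ = 2.3579 rad.
sin φ₂ = sin φ₁ cos δ + cos φ₁ sin δ cos θ = (0.8193)(0.9142) + (0.5734)(0.4053)(-0.7083) = 0.5843, so φ₂ = 35.75°.
Δλ = atan2(sin θ sin δ cos φ₁, cos δ − sin φ₁ sin φ₂) = atan2(0.1641, 0.4355) = 20.644°.
λ₂ = 143.990° + 20.644° = 164.63°.

35.75°, 164.63°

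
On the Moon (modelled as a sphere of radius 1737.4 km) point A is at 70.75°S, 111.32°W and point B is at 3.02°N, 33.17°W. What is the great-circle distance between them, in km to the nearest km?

2698 km

With latitudes φ₁ = -70.750°, φ₂ = 3.020° and longitude difference Δλ = 78.150°:
Haversine: a = sin²(Δφ/2) + cos φ₁ cos φ₂ sin²(Δλ/2) = 0.3603 + (0.3297)(0.9986)(0.3973) = 0.49107.
Central angle c = 2·arcsin(√a) = 1.55293 rad.
Distance = R·c = 1737.4 × 1.5529 ≈ 2698 km.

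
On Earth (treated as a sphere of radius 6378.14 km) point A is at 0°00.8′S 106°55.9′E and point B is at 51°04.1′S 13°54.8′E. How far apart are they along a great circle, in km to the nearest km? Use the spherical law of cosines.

In radians: φ₁ = -0.0002, φ₂ = -0.8913, Δλ = -93.018° = -1.6235 rad.
cos c = sin φ₁ sin φ₂ + cos φ₁ cos φ₂ cos Δλ = (-0.0002)(-0.7779) + (1.0000)(0.6284)(-0.0527) = -0.03291,
so c = arccos(-0.03291) = 1.60371 rad.
Distance = R·c = 6378.14 × 1.6037 ≈ 10229 km.

10229 km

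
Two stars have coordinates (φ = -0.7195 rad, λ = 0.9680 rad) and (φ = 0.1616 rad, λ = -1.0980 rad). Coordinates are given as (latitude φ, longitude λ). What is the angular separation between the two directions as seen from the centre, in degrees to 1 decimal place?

In radians: φ₁ = -0.7195, φ₂ = 0.1616, Δλ = -118.373° = -2.0660 rad.
cos c = sin φ₁ sin φ₂ + cos φ₁ cos φ₂ cos Δλ = (-0.6590)(0.1609) + (0.7521)(0.9870)(-0.4752) = -0.45880,
so c = arccos(-0.45880) = 2.04744 rad.
So the angular separation is 117.3°.

117.3°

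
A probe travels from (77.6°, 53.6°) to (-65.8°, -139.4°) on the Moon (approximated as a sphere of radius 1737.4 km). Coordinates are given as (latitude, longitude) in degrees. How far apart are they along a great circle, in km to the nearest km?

5082 km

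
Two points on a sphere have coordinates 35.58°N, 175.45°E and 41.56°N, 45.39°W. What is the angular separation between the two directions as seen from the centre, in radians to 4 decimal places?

1.6453 rad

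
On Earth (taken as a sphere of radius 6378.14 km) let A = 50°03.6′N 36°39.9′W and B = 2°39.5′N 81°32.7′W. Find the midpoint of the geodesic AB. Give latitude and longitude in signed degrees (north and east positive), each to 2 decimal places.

28.10°, -64.24°

The central angle between A and B is δ = 1.0587 rad.
With f = 0.5, the slerp weights are sin((1−f)δ)/sin δ = 0.5793 and sin(fδ)/sin δ = 0.5793.
Weighted sum of the unit vectors: (0.5793)·(0.5150,-0.3834,0.7667) + (0.5793)·(0.1469,-0.9881,0.0464) = (0.3834, -0.7944, 0.4710).
Converting back: φ = atan2(z, √(x²+y²)) = 28.10°, λ = atan2(y, x) = -64.24°.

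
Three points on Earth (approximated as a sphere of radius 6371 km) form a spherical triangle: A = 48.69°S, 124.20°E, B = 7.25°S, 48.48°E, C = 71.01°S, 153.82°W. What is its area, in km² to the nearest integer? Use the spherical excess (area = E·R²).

Side lengths (central angles): a = 1.7511, b = 0.7374, c = 1.3116 rad; semiperimeter s = 1.9000.
By l'Huilier's theorem, tan(E/4) = √[tan(s/2) tan((s−a)/2) tan((s−b)/2) tan((s−c)/2)], giving spherical excess E = 0.5725 rad.
Area = E·R² = 0.5725 × (6371)² ≈ 23239485 km².

23239485 km²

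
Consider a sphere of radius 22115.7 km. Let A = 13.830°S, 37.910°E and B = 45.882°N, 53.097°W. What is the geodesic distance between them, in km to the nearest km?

38820 km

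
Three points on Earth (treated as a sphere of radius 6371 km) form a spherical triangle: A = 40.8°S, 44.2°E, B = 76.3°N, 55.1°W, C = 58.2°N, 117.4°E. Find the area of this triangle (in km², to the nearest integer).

59015195 km²

Side lengths (central angles): a = 0.7926, b = 2.0264, c = 2.2967 rad; semiperimeter s = 2.5579.
By l'Huilier's theorem, tan(E/4) = √[tan(s/2) tan((s−a)/2) tan((s−b)/2) tan((s−c)/2)], giving spherical excess E = 1.4539 rad.
Area = E·R² = 1.4539 × (6371)² ≈ 59015195 km².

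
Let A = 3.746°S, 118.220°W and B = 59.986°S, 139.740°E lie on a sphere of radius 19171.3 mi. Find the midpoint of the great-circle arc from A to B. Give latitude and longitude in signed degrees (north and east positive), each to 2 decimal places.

Central angle δ = 1.6184 rad. Interpolating on the sphere with fraction f = 0.5:
P = [sin((1−f)δ)·A + sin(fδ)·B] / sin δ = 0.7245·A + 0.7245·B in Cartesian coordinates,
giving P = (-0.6184, -0.4028, -0.6747), i.e. latitude -42.43°, longitude -146.92°.

-42.43°, -146.92°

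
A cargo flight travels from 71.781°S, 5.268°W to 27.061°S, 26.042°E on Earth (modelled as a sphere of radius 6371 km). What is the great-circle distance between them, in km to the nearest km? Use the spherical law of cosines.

5330 km

Let φ₁ = -1.2528 rad, φ₂ = -0.4723 rad, and Δλ = 0.5465 rad.
cos c = sin φ₁ sin φ₂ + cos φ₁ cos φ₂ cos Δλ = (-0.9499)(-0.4549) + (0.3126)(0.8905)(0.8544) = 0.67001,
so c = arccos(0.67001) = 0.83658 rad.
Distance = R·c = 6371 × 0.8366 ≈ 5330 km.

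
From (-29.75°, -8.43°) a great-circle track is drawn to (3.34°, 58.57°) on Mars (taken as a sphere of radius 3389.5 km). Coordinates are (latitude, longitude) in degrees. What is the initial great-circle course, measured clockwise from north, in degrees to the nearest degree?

Δλ = 67.000° = 1.1694 rad.
y = sin Δλ · cos φ₂ = (0.9205)(0.9983) = 0.9189
x = cos φ₁ sin φ₂ − sin φ₁ cos φ₂ cos Δλ = (0.8682)(0.0583) − (-0.4962)(0.9983)(0.3907) = 0.2441
θ = atan2(y, x) = 75.12°, so the bearing is 75°.

75°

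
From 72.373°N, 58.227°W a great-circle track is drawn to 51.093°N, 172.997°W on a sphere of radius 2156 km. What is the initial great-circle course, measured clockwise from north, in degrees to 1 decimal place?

With φ₁ = 1.2631, φ₂ = 0.8917, Δλ = -2.0031 rad, the forward-azimuth formula gives
θ = atan2( sin Δλ cos φ₂ , cos φ₁ sin φ₂ − sin φ₁ cos φ₂ cos Δλ ) = atan2(-0.5703, 0.4864) = -49.54°.
Adding 360° brings this into [0°, 360°): 310.5°.

310.5°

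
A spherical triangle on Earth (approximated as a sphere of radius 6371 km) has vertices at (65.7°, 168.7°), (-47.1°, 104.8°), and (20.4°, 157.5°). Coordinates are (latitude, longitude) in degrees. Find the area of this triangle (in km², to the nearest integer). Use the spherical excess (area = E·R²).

19843479 km²

Side lengths (central angles): a = 1.4391, b = 0.8009, c = 2.1465 rad; semiperimeter s = 2.1933.
By l'Huilier's theorem, tan(E/4) = √[tan(s/2) tan((s−a)/2) tan((s−b)/2) tan((s−c)/2)], giving spherical excess E = 0.4889 rad.
Area = E·R² = 0.4889 × (6371)² ≈ 19843479 km².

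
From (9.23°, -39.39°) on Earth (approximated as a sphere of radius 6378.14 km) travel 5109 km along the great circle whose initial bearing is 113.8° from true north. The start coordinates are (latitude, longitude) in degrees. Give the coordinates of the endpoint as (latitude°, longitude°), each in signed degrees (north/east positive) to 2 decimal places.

Angular distance δ = d/R = 5109/6378.14 = 0.80102 rad; initial bearing θ = 1.9862 rad.
sin φ₂ = sin φ₁ cos δ + cos φ₁ sin δ cos θ = (0.1604)(0.6960) + (0.9871)(0.7181)(-0.4035) = -0.1744, so φ₂ = -10.04°.
Δλ = atan2(sin θ sin δ cos φ₁, cos δ − sin φ₁ sin φ₂) = atan2(0.6485, 0.7239) = 41.853°.
λ₂ = -39.390° + 41.853° = 2.46°.

-10.04°, 2.46°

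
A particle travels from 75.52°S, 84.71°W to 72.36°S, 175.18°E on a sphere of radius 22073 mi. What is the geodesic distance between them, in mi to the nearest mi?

9468 mi

With latitudes φ₁ = -75.520°, φ₂ = -72.360° and longitude difference Δλ = -100.110°:
cos c = sin φ₁ sin φ₂ + cos φ₁ cos φ₂ cos Δλ = (-0.9682)(-0.9530) + (0.2500)(0.3030)(-0.1755) = 0.90941,
so c = arccos(0.90941) = 0.42894 rad.
Distance = R·c = 22073 × 0.4289 ≈ 9468 mi.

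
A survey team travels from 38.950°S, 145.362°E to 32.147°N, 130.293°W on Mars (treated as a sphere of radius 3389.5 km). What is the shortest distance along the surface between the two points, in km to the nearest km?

Let φ₁ = -0.6798 rad, φ₂ = 0.5611 rad, and Δλ = 1.4721 rad.
cos c = sin φ₁ sin φ₂ + cos φ₁ cos φ₂ cos Δλ = (-0.6286)(0.5321) + (0.7777)(0.8467)(0.0985) = -0.26961,
so c = arccos(-0.26961) = 1.84379 rad.
Distance = R·c = 3389.5 × 1.8438 ≈ 6250 km.

6250 km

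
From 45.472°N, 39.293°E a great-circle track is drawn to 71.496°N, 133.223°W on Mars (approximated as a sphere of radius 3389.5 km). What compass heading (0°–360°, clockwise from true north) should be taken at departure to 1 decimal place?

357.3°

With φ₁ = 0.7936, φ₂ = 1.2478, Δλ = -3.0110 rad, the forward-azimuth formula gives
θ = atan2( sin Δλ cos φ₂ , cos φ₁ sin φ₂ − sin φ₁ cos φ₂ cos Δλ ) = atan2(-0.0413, 0.8893) = -2.66°.
Adding 360° brings this into [0°, 360°): 357.3°.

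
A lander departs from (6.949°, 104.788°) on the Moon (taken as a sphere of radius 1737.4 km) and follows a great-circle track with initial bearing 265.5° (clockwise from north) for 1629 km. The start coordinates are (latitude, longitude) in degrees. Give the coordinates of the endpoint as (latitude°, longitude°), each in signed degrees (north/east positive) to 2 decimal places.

0.50°, 51.30°

Angular distance δ = d/R = 1629/1737.4 = 0.93761 rad; initial bearing θ = 4.6338 rad.
sin φ₂ = sin φ₁ cos δ + cos φ₁ sin δ cos θ = (0.1210)(0.5917) + (0.9927)(0.8061)(-0.0785) = 0.0088, so φ₂ = 0.50°.
Δλ = atan2(sin θ sin δ cos φ₁, cos δ − sin φ₁ sin φ₂) = atan2(-0.7978, 0.5907) = -53.484°.
λ₂ = 104.788° − 53.484° = 51.30°.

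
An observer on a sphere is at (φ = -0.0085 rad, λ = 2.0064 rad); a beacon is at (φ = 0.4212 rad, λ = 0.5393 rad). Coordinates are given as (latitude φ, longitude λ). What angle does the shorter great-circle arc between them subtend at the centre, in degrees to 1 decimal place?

In radians: φ₁ = -0.0085, φ₂ = 0.4212, Δλ = -84.059° = -1.4671 rad.
Haversine: a = sin²(Δφ/2) + cos φ₁ cos φ₂ sin²(Δλ/2) = 0.0455 + (1.0000)(0.9126)(0.4482) = 0.45451.
Central angle c = 2·arcsin(√a) = 1.47969 rad.
So the angular separation is 84.8°.

84.8°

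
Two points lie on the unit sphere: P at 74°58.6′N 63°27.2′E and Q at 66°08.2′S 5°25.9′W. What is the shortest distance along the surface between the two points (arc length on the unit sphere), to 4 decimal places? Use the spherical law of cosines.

2.5783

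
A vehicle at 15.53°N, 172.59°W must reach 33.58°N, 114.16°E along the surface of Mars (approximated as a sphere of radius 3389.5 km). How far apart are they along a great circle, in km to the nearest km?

4005 km

Let φ₁ = 0.2710 rad, φ₂ = 0.5861 rad, and Δλ = -1.2785 rad.
Haversine: a = sin²(Δφ/2) + cos φ₁ cos φ₂ sin²(Δλ/2) = 0.0246 + (0.9635)(0.8331)(0.3559) = 0.31029.
Central angle c = 2·arcsin(√a) = 1.18162 rad.
Distance = R·c = 3389.5 × 1.1816 ≈ 4005 km.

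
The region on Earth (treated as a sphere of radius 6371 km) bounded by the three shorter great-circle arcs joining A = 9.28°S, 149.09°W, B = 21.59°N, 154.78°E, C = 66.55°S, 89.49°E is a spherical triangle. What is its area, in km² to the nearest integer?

Side lengths (central angles): a = 1.7547, b = 1.6276, c = 1.1017 rad; semiperimeter s = 2.2420.
By l'Huilier's theorem, tan(E/4) = √[tan(s/2) tan((s−a)/2) tan((s−b)/2) tan((s−c)/2)], giving spherical excess E = 1.2520 rad.
Area = E·R² = 1.2520 × (6371)² ≈ 50816963 km².

50816963 km²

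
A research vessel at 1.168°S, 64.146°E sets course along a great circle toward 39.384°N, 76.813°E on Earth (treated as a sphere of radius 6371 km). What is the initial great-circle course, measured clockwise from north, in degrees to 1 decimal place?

With φ₁ = -0.0204, φ₂ = 0.6874, Δλ = 0.2211 rad, the forward-azimuth formula gives
θ = atan2( sin Δλ cos φ₂ , cos φ₁ sin φ₂ − sin φ₁ cos φ₂ cos Δλ ) = atan2(0.1695, 0.6498) = 14.62°.
So the initial bearing is 14.6°.

14.6°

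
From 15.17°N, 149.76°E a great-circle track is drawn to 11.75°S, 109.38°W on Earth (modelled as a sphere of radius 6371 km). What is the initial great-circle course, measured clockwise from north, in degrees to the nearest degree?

Δλ = 100.860° = 1.7603 rad.
y = sin Δλ · cos φ₂ = (0.9821)(0.9790) = 0.9615
x = cos φ₁ sin φ₂ − sin φ₁ cos φ₂ cos Δλ = (0.9652)(-0.2036) − (0.2617)(0.9790)(-0.1884) = -0.1483
θ = atan2(y, x) = 98.77°, so the bearing is 99°.

99°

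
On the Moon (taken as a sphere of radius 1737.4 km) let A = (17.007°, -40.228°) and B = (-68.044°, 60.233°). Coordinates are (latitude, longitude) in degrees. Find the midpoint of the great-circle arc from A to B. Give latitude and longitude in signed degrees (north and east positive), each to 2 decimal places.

The central angle between A and B is δ = 1.9137 rad.
With f = 0.5, the slerp weights are sin((1−f)δ)/sin δ = 0.8679 and sin(fδ)/sin δ = 0.8679.
Weighted sum of the unit vectors: (0.8679)·(0.7301,-0.6176,0.2925) + (0.8679)·(0.1856,0.3246,-0.9275) = (0.7947, -0.2543, -0.5511).
Converting back: φ = atan2(z, √(x²+y²)) = -33.44°, λ = atan2(y, x) = -17.74°.

-33.44°, -17.74°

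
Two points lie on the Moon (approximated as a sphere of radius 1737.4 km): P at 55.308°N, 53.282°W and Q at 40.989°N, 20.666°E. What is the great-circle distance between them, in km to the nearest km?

With latitudes φ₁ = 55.308°, φ₂ = 40.989° and longitude difference Δλ = 73.948°:
Haversine: a = sin²(Δφ/2) + cos φ₁ cos φ₂ sin²(Δλ/2) = 0.0155 + (0.5692)(0.7548)(0.3617) = 0.17095.
Central angle c = 2·arcsin(√a) = 0.85250 rad.
Distance = R·c = 1737.4 × 0.8525 ≈ 1481 km.

1481 km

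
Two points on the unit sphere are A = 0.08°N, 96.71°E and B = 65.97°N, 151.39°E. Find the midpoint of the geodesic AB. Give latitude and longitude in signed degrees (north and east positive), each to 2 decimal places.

Central angle δ = 1.3318 rad. Interpolating on the sphere with fraction f = 0.5:
P = [sin((1−f)δ)·A + sin(fδ)·B] / sin δ = 0.6358·A + 0.6358·B in Cartesian coordinates,
giving P = (-0.3016, 0.7555, 0.5816), i.e. latitude 35.57°, longitude 111.76°.

35.57°, 111.76°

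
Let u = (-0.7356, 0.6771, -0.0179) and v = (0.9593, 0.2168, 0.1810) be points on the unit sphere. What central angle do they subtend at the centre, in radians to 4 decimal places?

2.1678 rad

u·v = -0.5621; |u| = 0.9999, |v| = 1.0000.
cos θ = (u·v)/(|u||v|) = -0.5621, so θ = 2.1678 rad.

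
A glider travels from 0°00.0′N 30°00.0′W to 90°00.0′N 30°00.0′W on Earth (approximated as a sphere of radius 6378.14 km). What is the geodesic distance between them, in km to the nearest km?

With latitudes φ₁ = 0.000°, φ₂ = 90.000° and longitude difference Δλ = 0.000°:
cos c = sin φ₁ sin φ₂ + cos φ₁ cos φ₂ cos Δλ = (0.0000)(1.0000) + (1.0000)(0.0000)(1.0000) = 0.00000,
so c = arccos(0.00000) = 1.57080 rad.
Distance = R·c = 6378.14 × 1.5708 ≈ 10019 km.

10019 km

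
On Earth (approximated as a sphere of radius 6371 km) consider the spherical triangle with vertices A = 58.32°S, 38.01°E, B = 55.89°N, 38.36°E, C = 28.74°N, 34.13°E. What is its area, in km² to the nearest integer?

3053631 km²

Side lengths (central angles): a = 0.4768, b = 1.5205, c = 1.9933 rad; semiperimeter s = 1.9953.
By l'Huilier's theorem, tan(E/4) = √[tan(s/2) tan((s−a)/2) tan((s−b)/2) tan((s−c)/2)], giving spherical excess E = 0.0752 rad.
Area = E·R² = 0.0752 × (6371)² ≈ 3053631 km².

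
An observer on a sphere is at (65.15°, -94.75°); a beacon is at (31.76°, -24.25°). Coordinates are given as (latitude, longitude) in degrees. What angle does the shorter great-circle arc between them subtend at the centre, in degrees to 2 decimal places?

53.35°

Let φ₁ = 1.1371 rad, φ₂ = 0.5543 rad, and Δλ = 1.2305 rad.
Haversine: a = sin²(Δφ/2) + cos φ₁ cos φ₂ sin²(Δλ/2) = 0.0825 + (0.4202)(0.8503)(0.3331) = 0.20155.
Central angle c = 2·arcsin(√a) = 0.93116 rad.
So the angular separation is 53.35°.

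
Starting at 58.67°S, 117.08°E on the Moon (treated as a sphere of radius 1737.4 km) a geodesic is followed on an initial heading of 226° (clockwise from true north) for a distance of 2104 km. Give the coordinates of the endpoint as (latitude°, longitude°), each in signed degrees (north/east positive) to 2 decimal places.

-39.70°, -1.86°

Angular distance δ = d/R = 2104/1737.4 = 1.21100 rad; initial bearing θ = 3.9444 rad.
sin φ₂ = sin φ₁ cos δ + cos φ₁ sin δ cos θ = (-0.8542)(0.3521) + (0.5200)(0.9360)(-0.6947) = -0.6388, so φ₂ = -39.70°.
Δλ = atan2(sin θ sin δ cos φ₁, cos δ − sin φ₁ sin φ₂) = atan2(-0.3501, -0.1936) = -118.941°.
λ₂ = 117.080° − 118.941° = -1.86°.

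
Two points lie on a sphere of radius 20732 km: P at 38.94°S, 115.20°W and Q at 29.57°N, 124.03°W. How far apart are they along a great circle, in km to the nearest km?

24968 km

Let φ₁ = -0.6796 rad, φ₂ = 0.5161 rad, and Δλ = -0.1541 rad.
Haversine: a = sin²(Δφ/2) + cos φ₁ cos φ₂ sin²(Δλ/2) = 0.3168 + (0.7778)(0.8698)(0.0059) = 0.32084.
Central angle c = 2·arcsin(√a) = 1.20433 rad.
Distance = R·c = 20732 × 1.2043 ≈ 24968 km.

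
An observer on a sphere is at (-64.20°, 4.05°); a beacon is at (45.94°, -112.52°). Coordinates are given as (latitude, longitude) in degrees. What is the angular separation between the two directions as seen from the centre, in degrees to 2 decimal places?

With latitudes φ₁ = -64.200°, φ₂ = 45.940° and longitude difference Δλ = -116.570°:
cos c = sin φ₁ sin φ₂ + cos φ₁ cos φ₂ cos Δλ = (-0.9003)(0.7186) + (0.4352)(0.6954)(-0.4473) = -0.78236,
so c = arccos(-0.78236) = 2.46924 rad.
So the angular separation is 141.48°.

141.48°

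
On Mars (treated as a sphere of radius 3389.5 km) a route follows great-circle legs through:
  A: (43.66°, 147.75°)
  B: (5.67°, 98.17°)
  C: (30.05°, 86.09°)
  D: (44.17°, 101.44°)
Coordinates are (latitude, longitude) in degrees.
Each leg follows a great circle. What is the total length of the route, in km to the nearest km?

6104 km

Leg A→B: central angle 1.0063 rad, distance 3410.9 km.
Leg B→C: central angle 0.4696 rad, distance 1591.7 km.
Leg C→D: central angle 0.3250 rad, distance 1101.7 km.
Total: 3410.9 + 1591.7 + 1101.7 ≈ 6104 km.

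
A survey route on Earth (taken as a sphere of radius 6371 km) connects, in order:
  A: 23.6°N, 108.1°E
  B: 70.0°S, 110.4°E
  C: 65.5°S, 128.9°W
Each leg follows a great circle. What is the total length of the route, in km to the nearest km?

14690 km

Leg A→B: central angle 1.6339 rad, distance 10409.5 km.
Leg B→C: central angle 0.6718 rad, distance 4280.4 km.
Total: 10409.5 + 4280.4 ≈ 14690 km.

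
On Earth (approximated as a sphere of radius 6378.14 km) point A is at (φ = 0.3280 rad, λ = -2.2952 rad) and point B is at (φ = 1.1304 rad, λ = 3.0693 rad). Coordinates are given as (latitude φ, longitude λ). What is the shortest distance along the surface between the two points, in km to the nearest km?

6408 km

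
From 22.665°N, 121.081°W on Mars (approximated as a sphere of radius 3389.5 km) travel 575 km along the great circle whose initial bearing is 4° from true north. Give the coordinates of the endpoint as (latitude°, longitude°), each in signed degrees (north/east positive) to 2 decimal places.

32.36°, -120.28°

Angular distance δ = d/R = 575/3389.5 = 0.16964 rad; initial bearing θ = 0.0698 rad.
sin φ₂ = sin φ₁ cos δ + cos φ₁ sin δ cos θ = (0.3853)(0.9856) + (0.9228)(0.1688)(0.9976) = 0.5352, so φ₂ = 32.36°.
Δλ = atan2(sin θ sin δ cos φ₁, cos δ − sin φ₁ sin φ₂) = atan2(0.0109, 0.7794) = 0.799°.
λ₂ = -121.081° + 0.799° = -120.28°.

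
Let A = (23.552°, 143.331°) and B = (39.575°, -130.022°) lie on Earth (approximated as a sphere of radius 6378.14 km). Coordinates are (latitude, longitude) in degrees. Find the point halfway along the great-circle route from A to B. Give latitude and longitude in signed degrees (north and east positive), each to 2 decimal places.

40.09°, -178.01°

Central angle δ = 1.2704 rad. Interpolating on the sphere with fraction f = 0.5:
P = [sin((1−f)δ)·A + sin(fδ)·B] / sin δ = 0.6212·A + 0.6212·B in Cartesian coordinates,
giving P = (-0.7646, -0.0266, 0.6439), i.e. latitude 40.09°, longitude -178.01°.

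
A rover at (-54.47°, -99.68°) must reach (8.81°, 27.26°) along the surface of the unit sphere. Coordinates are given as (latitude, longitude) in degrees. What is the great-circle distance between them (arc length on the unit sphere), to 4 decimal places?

In radians: φ₁ = -0.9507, φ₂ = 0.1538, Δλ = 126.940° = 2.2155 rad.
cos c = sin φ₁ sin φ₂ + cos φ₁ cos φ₂ cos Δλ = (-0.8138)(0.1532) + (0.5811)(0.9882)(-0.6010) = -0.46977,
so c = arccos(-0.46977) = 2.05982 rad.
On the unit sphere the arc length equals the central angle: 2.0598.

2.0598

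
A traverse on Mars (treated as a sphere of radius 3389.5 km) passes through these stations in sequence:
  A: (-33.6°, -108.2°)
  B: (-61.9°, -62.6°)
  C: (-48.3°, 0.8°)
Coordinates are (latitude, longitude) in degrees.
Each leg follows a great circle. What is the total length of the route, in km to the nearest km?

4571 km

Leg A→B: central angle 0.7034 rad, distance 2384.2 km.
Leg B→C: central angle 0.6453 rad, distance 2187.2 km.
Total: 2384.2 + 2187.2 ≈ 4571 km.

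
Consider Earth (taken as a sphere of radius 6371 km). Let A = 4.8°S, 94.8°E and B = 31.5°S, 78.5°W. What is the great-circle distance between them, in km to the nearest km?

15917 km

Let φ₁ = -0.0838 rad, φ₂ = -0.5498 rad, and Δλ = -3.0247 rad.
cos c = sin φ₁ sin φ₂ + cos φ₁ cos φ₂ cos Δλ = (-0.0837)(-0.5225) + (0.9965)(0.8526)(-0.9932) = -0.80013,
so c = arccos(-0.80013) = 2.49830 rad.
Distance = R·c = 6371 × 2.4983 ≈ 15917 km.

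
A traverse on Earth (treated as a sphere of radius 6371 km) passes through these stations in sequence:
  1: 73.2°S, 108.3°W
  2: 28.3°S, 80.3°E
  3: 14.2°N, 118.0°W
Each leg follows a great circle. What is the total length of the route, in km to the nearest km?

26271 km

Leg 1→2: central angle 1.3672 rad, distance 8710.2 km.
Leg 2→3: central angle 2.7563 rad, distance 17560.6 km.
Total: 8710.2 + 17560.6 ≈ 26271 km.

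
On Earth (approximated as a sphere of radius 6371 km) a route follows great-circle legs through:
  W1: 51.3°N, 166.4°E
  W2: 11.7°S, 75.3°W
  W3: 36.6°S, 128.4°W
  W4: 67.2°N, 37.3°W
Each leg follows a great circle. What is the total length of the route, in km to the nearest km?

32695 km

Leg W1→W2: central angle 2.0359 rad, distance 12970.8 km.
Leg W2→W3: central angle 0.9361 rad, distance 5964.0 km.
Leg W3→W4: central angle 2.1599 rad, distance 13760.7 km.
Total: 12970.8 + 5964.0 + 13760.7 ≈ 32695 km.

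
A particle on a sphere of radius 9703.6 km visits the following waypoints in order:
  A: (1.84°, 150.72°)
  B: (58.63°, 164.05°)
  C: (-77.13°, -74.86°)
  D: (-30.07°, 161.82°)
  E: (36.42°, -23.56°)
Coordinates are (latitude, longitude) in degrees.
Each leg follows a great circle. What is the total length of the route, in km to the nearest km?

76318 km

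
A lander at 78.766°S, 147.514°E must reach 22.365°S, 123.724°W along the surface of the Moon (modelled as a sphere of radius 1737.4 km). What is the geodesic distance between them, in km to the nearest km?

Let φ₁ = -1.3747 rad, φ₂ = -0.3903 rad, and Δλ = 1.5492 rad.
cos c = sin φ₁ sin φ₂ + cos φ₁ cos φ₂ cos Δλ = (-0.9808)(-0.3805) + (0.1948)(0.9248)(0.0216) = 0.37711,
so c = arccos(0.37711) = 1.18413 rad.
Distance = R·c = 1737.4 × 1.1841 ≈ 2057 km.

2057 km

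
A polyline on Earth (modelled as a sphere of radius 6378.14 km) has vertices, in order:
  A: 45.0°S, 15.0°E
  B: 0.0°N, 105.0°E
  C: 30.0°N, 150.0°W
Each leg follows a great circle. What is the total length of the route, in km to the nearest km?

Leg A→B: central angle 1.5708 rad, distance 10018.8 km.
Leg B→C: central angle 1.7969 rad, distance 11460.6 km.
Total: 10018.8 + 11460.6 ≈ 21479 km.

21479 km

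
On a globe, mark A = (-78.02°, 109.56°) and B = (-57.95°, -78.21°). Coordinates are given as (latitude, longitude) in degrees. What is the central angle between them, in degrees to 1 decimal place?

With latitudes φ₁ = -78.020°, φ₂ = -57.950° and longitude difference Δλ = 172.230°:
Haversine: a = sin²(Δφ/2) + cos φ₁ cos φ₂ sin²(Δλ/2) = 0.0304 + (0.2076)(0.5307)(0.9954) = 0.14001.
Central angle c = 2·arcsin(√a) = 0.76701 rad.
So the angular separation is 43.9°.

43.9°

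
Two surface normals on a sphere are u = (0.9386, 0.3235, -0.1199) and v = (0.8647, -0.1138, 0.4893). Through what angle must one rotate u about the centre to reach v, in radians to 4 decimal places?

u·v = 0.7161; |u| = 1.0000, |v| = 1.0000.
cos θ = (u·v)/(|u||v|) = 0.7161, so θ = 0.7726 rad.

0.7726 rad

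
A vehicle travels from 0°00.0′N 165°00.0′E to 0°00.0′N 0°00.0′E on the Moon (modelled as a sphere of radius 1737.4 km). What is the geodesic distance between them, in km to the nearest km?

5003 km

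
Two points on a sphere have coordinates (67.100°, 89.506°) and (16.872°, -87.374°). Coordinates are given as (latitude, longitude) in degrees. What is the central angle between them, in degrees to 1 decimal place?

With latitudes φ₁ = 67.100°, φ₂ = 16.872° and longitude difference Δλ = -176.880°:
Haversine: a = sin²(Δφ/2) + cos φ₁ cos φ₂ sin²(Δλ/2) = 0.1801 + (0.3891)(0.9570)(0.9993) = 0.55223.
Central angle c = 2·arcsin(√a) = 1.67545 rad.
So the angular separation is 96.0°.

96.0°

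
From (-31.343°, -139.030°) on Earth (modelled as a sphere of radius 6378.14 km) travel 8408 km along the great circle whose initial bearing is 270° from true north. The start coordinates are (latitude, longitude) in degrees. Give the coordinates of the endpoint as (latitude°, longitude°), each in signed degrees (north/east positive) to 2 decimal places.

Angular distance δ = d/R = 8408/6378.14 = 1.31825 rad; initial bearing θ = 4.7124 rad.
sin φ₂ = sin φ₁ cos δ + cos φ₁ sin δ cos θ = (-0.5202)(0.2499) + (0.8541)(0.9683)(-0.0000) = -0.1300, so φ₂ = -7.47°.
Δλ = atan2(sin θ sin δ cos φ₁, cos δ − sin φ₁ sin φ₂) = atan2(-0.8270, 0.1823) = -77.571°.
λ₂ = -139.030° − 77.571° = -216.60° → 143.40° after wrapping to (−180°, 180°].

-7.47°, 143.40°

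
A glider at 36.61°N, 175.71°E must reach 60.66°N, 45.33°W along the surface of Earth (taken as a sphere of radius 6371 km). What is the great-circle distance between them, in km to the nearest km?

With latitudes φ₁ = 36.610°, φ₂ = 60.660° and longitude difference Δλ = 138.960°:
cos c = sin φ₁ sin φ₂ + cos φ₁ cos φ₂ cos Δλ = (0.5964)(0.8717) + (0.8027)(0.4900)(-0.7543) = 0.22320,
so c = arccos(0.22320) = 1.34570 rad.
Distance = R·c = 6371 × 1.3457 ≈ 8573 km.

8573 km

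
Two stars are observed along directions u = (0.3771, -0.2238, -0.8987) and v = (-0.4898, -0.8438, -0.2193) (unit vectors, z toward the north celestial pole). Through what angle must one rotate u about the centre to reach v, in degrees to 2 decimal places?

u·v = 0.2012; |u| = 1.0000, |v| = 1.0000.
cos θ = (u·v)/(|u||v|) = 0.2012, so θ = 78.39°.

78.39°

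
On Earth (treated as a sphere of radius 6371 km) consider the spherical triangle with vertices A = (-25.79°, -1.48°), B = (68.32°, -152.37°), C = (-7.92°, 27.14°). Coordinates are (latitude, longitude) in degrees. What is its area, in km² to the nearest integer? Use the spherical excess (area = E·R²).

42361873 km²

Side lengths (central angles): a = 2.0874, b = 0.5683, c = 2.3391 rad; semiperimeter s = 2.4974.
By l'Huilier's theorem, tan(E/4) = √[tan(s/2) tan((s−a)/2) tan((s−b)/2) tan((s−c)/2)], giving spherical excess E = 1.0437 rad.
Area = E·R² = 1.0437 × (6371)² ≈ 42361873 km².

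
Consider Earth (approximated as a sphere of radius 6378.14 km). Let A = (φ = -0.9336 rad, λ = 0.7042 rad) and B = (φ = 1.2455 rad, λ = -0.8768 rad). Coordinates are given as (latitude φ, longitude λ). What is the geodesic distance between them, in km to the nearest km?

In radians: φ₁ = -0.9336, φ₂ = 1.2455, Δλ = -90.585° = -1.5810 rad.
Haversine: a = sin²(Δφ/2) + cos φ₁ cos φ₂ sin²(Δλ/2) = 0.7857 + (0.5949)(0.3196)(0.5051) = 0.88178.
Central angle c = 2·arcsin(√a) = 2.43960 rad.
Distance = R·c = 6378.14 × 2.4396 ≈ 15560 km.

15560 km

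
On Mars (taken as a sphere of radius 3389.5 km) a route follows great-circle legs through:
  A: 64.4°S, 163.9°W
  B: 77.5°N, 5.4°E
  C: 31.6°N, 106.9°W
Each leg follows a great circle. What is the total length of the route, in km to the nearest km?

Leg A→B: central angle 2.9059 rad, distance 9849.5 km.
Leg B→C: central angle 1.1134 rad, distance 3773.9 km.
Total: 9849.5 + 3773.9 ≈ 13623 km.

13623 km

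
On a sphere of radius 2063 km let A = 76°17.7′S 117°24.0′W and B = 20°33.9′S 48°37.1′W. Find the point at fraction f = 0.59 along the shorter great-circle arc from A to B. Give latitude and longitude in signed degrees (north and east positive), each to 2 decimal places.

-46.18°, -57.71°

The central angle between A and B is δ = 1.1356 rad.
With f = 0.59, the slerp weights are sin((1−f)δ)/sin δ = 0.4951 and sin(fδ)/sin δ = 0.6848.
Weighted sum of the unit vectors: (0.4951)·(-0.1090,-0.2103,-0.9715) + (0.6848)·(0.6189,-0.7025,-0.3513) = (0.3699, -0.5852, -0.7216).
Converting back: φ = atan2(z, √(x²+y²)) = -46.18°, λ = atan2(y, x) = -57.71°.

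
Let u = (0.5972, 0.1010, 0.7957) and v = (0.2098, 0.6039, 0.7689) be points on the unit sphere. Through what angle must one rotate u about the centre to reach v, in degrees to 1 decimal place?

37.0°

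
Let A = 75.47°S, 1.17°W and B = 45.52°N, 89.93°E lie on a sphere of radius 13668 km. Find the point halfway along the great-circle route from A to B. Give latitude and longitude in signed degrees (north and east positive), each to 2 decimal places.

-18.99°, 70.11°

Central angle δ = 2.3379 rad. Interpolating on the sphere with fraction f = 0.5:
P = [sin((1−f)δ)·A + sin(fδ)·B] / sin δ = 1.2784·A + 1.2784·B in Cartesian coordinates,
giving P = (0.3218, 0.8892, -0.3254), i.e. latitude -18.99°, longitude 70.11°.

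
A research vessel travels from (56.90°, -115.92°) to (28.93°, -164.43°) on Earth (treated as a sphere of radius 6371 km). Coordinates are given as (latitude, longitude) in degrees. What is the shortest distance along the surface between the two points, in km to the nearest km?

Let φ₁ = 0.9931 rad, φ₂ = 0.5049 rad, and Δλ = -0.8467 rad.
cos c = sin φ₁ sin φ₂ + cos φ₁ cos φ₂ cos Δλ = (0.8377)(0.4837) + (0.5461)(0.8752)(0.6625) = 0.72188,
so c = arccos(0.72188) = 0.76428 rad.
Distance = R·c = 6371 × 0.7643 ≈ 4869 km.

4869 km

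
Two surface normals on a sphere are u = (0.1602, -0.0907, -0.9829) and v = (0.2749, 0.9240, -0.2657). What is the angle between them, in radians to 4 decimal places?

u·v = 0.2214; |u| = 1.0000, |v| = 1.0000.
cos θ = (u·v)/(|u||v|) = 0.2214, so θ = 1.3475 rad.

1.3475 rad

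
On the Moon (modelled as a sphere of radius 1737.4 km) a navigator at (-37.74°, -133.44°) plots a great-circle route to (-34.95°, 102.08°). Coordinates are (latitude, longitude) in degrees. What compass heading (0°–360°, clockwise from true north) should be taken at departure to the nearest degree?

223°

Δλ = -124.480° = -2.1726 rad.
y = sin Δλ · cos φ₂ = (-0.8243)(0.8197) = -0.6757
x = cos φ₁ sin φ₂ − sin φ₁ cos φ₂ cos Δλ = (0.7908)(-0.5729) − (-0.6121)(0.8197)(-0.5661) = -0.7370
θ = atan2(y, x) = -137.49°; adding 360° gives 223°.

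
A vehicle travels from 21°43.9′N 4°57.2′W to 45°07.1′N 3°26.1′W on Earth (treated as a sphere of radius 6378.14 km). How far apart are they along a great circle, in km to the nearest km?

2607 km

Let φ₁ = 0.3793 rad, φ₂ = 0.7875 rad, and Δλ = 0.0265 rad.
cos c = sin φ₁ sin φ₂ + cos φ₁ cos φ₂ cos Δλ = (0.3703)(0.7086) + (0.9289)(0.7056)(0.9996) = 0.91762,
so c = arccos(0.91762) = 0.40875 rad.
Distance = R·c = 6378.14 × 0.4088 ≈ 2607 km.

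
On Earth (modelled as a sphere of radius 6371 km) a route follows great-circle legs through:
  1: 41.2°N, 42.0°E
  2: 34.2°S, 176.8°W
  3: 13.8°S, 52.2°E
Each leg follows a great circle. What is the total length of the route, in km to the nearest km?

29124 km

Leg 1→2: central angle 2.5968 rad, distance 16544.1 km.
Leg 2→3: central angle 1.9746 rad, distance 12579.9 km.
Total: 16544.1 + 12579.9 ≈ 29124 km.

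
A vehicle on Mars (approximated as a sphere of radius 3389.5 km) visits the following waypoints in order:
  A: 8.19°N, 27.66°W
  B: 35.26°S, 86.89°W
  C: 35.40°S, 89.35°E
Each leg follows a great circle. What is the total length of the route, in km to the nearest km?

Leg A→B: central angle 1.2332 rad, distance 4179.9 km.
Leg B→C: central angle 1.9068 rad, distance 6463.2 km.
Total: 4179.9 + 6463.2 ≈ 10643 km.

10643 km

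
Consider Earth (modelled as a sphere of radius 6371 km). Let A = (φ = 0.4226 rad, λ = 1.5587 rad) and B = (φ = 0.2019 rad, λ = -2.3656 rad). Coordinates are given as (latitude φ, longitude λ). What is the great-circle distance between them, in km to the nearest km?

13727 km

With latitudes φ₁ = 24.213°, φ₂ = 11.568° and longitude difference Δλ = 135.154°:
Haversine: a = sin²(Δφ/2) + cos φ₁ cos φ₂ sin²(Δλ/2) = 0.0121 + (0.9120)(0.9797)(0.8545) = 0.77563.
Central angle c = 2·arcsin(√a) = 2.15466 rad.
Distance = R·c = 6371 × 2.1547 ≈ 13727 km.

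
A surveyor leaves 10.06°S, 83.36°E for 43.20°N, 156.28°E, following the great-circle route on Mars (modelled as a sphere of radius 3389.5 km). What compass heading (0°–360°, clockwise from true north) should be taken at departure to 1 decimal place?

44.4°

With φ₁ = -0.1756, φ₂ = 0.7540, Δλ = 1.2727 rad, the forward-azimuth formula gives
θ = atan2( sin Δλ cos φ₂ , cos φ₁ sin φ₂ − sin φ₁ cos φ₂ cos Δλ ) = atan2(0.6968, 0.7114) = 44.41°.
So the initial bearing is 44.4°.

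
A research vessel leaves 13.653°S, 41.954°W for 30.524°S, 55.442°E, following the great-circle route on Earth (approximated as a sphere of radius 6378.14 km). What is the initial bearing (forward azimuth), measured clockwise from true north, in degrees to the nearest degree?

Δλ = 97.396° = 1.6999 rad.
y = sin Δλ · cos φ₂ = (0.9917)(0.8614) = 0.8542
x = cos φ₁ sin φ₂ − sin φ₁ cos φ₂ cos Δλ = (0.9717)(-0.5079) − (-0.2360)(0.8614)(-0.1287) = -0.5197
θ = atan2(y, x) = 121.32°, so the bearing is 121°.

121°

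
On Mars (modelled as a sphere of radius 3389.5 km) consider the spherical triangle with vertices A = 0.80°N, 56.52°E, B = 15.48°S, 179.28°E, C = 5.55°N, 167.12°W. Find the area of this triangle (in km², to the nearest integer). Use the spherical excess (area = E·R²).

Side lengths (central angles): a = 0.4359, b = 2.3730, c = 2.1237 rad; semiperimeter s = 2.4663.
By l'Huilier's theorem, tan(E/4) = √[tan(s/2) tan((s−a)/2) tan((s−b)/2) tan((s−c)/2)], giving spherical excess E = 0.7606 rad.
Area = E·R² = 0.7606 × (3389.5)² ≈ 8738737 km².

8738737 km²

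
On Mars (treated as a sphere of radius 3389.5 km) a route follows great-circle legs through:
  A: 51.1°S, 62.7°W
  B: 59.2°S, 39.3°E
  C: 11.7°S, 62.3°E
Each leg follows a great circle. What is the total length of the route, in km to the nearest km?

Leg A→B: central angle 0.9253 rad, distance 3136.2 km.
Leg B→C: central angle 0.8818 rad, distance 2989.0 km.
Total: 3136.2 + 2989.0 ≈ 6125 km.

6125 km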